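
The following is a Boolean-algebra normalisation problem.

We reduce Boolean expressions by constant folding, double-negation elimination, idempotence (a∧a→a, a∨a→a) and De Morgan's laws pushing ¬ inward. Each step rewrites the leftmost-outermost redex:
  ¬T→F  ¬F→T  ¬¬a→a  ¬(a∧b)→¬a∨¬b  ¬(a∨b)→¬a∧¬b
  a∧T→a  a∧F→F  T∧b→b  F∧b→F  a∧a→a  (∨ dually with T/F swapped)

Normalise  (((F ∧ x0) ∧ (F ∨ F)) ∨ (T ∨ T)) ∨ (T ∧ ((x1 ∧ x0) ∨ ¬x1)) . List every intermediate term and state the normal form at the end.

  start: (((F ∧ x0) ∧ (F ∨ F)) ∨ (T ∨ T)) ∨ (T ∧ ((x1 ∧ x0) ∨ ¬x1))
  [1] ((F ∧ (F ∨ F)) ∨ (T ∨ T)) ∨ (T ∧ ((x1 ∧ x0) ∨ ¬x1))
  [2] (F ∨ (T ∨ T)) ∨ (T ∧ ((x1 ∧ x0) ∨ ¬x1))
  [3] (T ∨ T) ∨ (T ∧ ((x1 ∧ x0) ∨ ¬x1))
  [4] T ∨ (T ∧ ((x1 ∧ x0) ∨ ¬x1))
  [5] T

Answer: normal form = T  (in 5 steps)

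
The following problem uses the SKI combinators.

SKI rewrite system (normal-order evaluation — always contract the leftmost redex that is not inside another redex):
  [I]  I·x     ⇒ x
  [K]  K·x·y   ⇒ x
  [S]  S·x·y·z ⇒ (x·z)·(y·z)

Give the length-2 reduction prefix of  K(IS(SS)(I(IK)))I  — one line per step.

  start: K(IS(SS)(I(IK)))I
  →1  IS(SS)(I(IK))
  →2  S(SS)(I(IK))

Answer: after 2 steps: S(SS)(I(IK))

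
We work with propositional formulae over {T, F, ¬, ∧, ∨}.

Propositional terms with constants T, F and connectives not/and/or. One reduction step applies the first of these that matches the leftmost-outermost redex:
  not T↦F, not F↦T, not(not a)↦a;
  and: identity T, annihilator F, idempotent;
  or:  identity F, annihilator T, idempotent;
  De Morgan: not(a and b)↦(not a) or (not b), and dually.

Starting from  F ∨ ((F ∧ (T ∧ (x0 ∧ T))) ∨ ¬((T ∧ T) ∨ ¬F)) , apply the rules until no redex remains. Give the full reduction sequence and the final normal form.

  start: F ∨ ((F ∧ (T ∧ (x0 ∧ T))) ∨ ¬((T ∧ T) ∨ ¬F))
  step 1: (F ∧ (T ∧ (x0 ∧ T))) ∨ ¬((T ∧ T) ∨ ¬F)
  step 2: F ∨ ¬((T ∧ T) ∨ ¬F)
  step 3: ¬((T ∧ T) ∨ ¬F)
  step 4: ¬(T ∧ T) ∧ ¬¬F
  step 5: (¬T ∨ ¬T) ∧ ¬¬F
  step 6: ¬T ∧ ¬¬F
  step 7: F ∧ ¬¬F
  step 8: F

Answer: normal form = F  (in 8 steps)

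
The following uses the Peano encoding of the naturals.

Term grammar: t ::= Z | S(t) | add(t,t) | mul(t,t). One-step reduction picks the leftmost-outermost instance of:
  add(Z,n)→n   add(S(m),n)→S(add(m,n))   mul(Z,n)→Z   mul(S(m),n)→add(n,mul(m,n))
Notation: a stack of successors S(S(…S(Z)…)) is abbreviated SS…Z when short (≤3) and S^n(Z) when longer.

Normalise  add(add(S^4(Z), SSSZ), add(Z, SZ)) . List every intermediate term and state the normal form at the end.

Answer: normal form = S^8(Z)  (in 14 steps)

Working:
  start: add(add(S^4(Z), SSSZ), add(Z, SZ))
  →1  add(S(add(SSSZ, SSSZ)), add(Z, SZ))
  →2  S(add(add(SSSZ, SSSZ), add(Z, SZ)))
  →3  S(add(S(add(SSZ, SSSZ)), add(Z, SZ)))
  →4  S(S(add(add(SSZ, SSSZ), add(Z, SZ))))
  →5  S(S(add(S(add(SZ, SSSZ)), add(Z, SZ))))
  →6  S(S(S(add(add(SZ, SSSZ), add(Z, SZ)))))
  →7  S(S(S(add(S(add(Z, SSSZ)), add(Z, SZ)))))
  →8  S(S(S(S(add(add(Z, SSSZ), add(Z, SZ))))))
  →9  S(S(S(S(add(SSSZ, add(Z, SZ))))))
  →10  S(S(S(S(S(add(SSZ, add(Z, SZ)))))))
  →11  S(S(S(S(S(S(add(SZ, add(Z, SZ))))))))
  →12  S(S(S(S(S(S(S(add(Z, add(Z, SZ)))))))))
  →13  S(S(S(S(S(S(S(add(Z, SZ))))))))
  →14  S^8(Z)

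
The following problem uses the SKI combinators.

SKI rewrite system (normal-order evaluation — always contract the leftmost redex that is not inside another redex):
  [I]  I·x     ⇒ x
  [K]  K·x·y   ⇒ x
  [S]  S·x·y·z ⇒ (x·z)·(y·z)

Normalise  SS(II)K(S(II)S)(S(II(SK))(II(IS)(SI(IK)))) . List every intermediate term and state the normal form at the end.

Answer: normal form = S(SIK)(S(S(SK)(S(SIK))))  (in 21 steps)

Derivation:
  start: SS(II)K(S(II)S)(S(II(SK))(II(IS)(SI(IK))))
  [1] SK(IIK)(S(II)S)(S(II(SK))(II(IS)(SI(IK))))
  [2] K(S(II)S)(IIK(S(II)S))(S(II(SK))(II(IS)(SI(IK))))
  [3] S(II)S(S(II(SK))(II(IS)(SI(IK))))
  [4] II(S(II(SK))(II(IS)(SI(IK))))(S(S(II(SK))(II(IS)(SI(IK)))))
  [5] I(S(II(SK))(II(IS)(SI(IK))))(S(S(II(SK))(II(IS)(SI(IK)))))
  [6] S(II(SK))(II(IS)(SI(IK)))(S(S(II(SK))(II(IS)(SI(IK)))))
  [7] II(SK)(S(S(II(SK))(II(IS)(SI(IK)))))(II(IS)(SI(IK))(S(S(II(SK))(II(IS)(SI(IK))))))
  [8] I(SK)(S(S(II(SK))(II(IS)(SI(IK)))))(II(IS)(SI(IK))(S(S(II(SK))(II(IS)(SI(IK))))))
  [9] SK(S(S(II(SK))(II(IS)(SI(IK)))))(II(IS)(SI(IK))(S(S(II(SK))(II(IS)(SI(IK))))))
  [10] K(II(IS)(SI(IK))(S(S(II(SK))(II(IS)(SI(IK))))))(S(S(II(SK))(II(IS)(SI(IK))))(II(IS)(SI(IK))(S(S(II(SK))(II(IS)(SI(IK)))))))
  [11] II(IS)(SI(IK))(S(S(II(SK))(II(IS)(SI(IK)))))
  [12] I(IS)(SI(IK))(S(S(II(SK))(II(IS)(SI(IK)))))
  [13] IS(SI(IK))(S(S(II(SK))(II(IS)(SI(IK)))))
  [14] S(SI(IK))(S(S(II(SK))(II(IS)(SI(IK)))))
  [15] S(SIK)(S(S(II(SK))(II(IS)(SI(IK)))))
  [16] S(SIK)(S(S(I(SK))(II(IS)(SI(IK)))))
  [17] S(SIK)(S(S(SK)(II(IS)(SI(IK)))))
  [18] S(SIK)(S(S(SK)(I(IS)(SI(IK)))))
  [19] S(SIK)(S(S(SK)(IS(SI(IK)))))
  [20] S(SIK)(S(S(SK)(S(SI(IK)))))
  [21] S(SIK)(S(S(SK)(S(SIK))))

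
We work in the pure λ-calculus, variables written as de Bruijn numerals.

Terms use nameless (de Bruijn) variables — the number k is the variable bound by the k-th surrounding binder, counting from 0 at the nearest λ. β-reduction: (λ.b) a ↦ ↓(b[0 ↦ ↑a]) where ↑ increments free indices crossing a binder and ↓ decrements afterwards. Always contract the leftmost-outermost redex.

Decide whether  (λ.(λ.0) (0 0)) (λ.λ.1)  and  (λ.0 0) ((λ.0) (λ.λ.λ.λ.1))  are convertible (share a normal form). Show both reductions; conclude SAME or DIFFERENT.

Answer: SAME — A ⇓ λ.λ.λ.1, B ⇓ λ.λ.λ.1

Reduction:
Term A:
  start: (λ.(λ.0) (0 0)) (λ.λ.1)
  [1] (λ.0) ((λ.λ.1) (λ.λ.1))
  [2] (λ.λ.1) (λ.λ.1)
  [3] λ.λ.λ.1

Term B:
  start: (λ.0 0) ((λ.0) (λ.λ.λ.λ.1))
  [1] (λ.0) (λ.λ.λ.λ.1) ((λ.0) (λ.λ.λ.λ.1))
  [2] (λ.λ.λ.λ.1) ((λ.0) (λ.λ.λ.λ.1))
  [3] λ.λ.λ.1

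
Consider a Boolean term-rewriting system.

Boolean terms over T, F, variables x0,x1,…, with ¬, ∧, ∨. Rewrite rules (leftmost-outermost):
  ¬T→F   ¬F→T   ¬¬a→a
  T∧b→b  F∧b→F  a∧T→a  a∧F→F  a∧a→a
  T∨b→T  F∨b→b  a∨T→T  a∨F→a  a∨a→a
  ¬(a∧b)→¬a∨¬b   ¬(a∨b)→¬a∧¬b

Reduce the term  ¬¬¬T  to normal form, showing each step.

Answer: normal form = F  (in 2 steps)

Derivation:
  start: ¬¬¬T
  step 1: ¬T
  step 2: F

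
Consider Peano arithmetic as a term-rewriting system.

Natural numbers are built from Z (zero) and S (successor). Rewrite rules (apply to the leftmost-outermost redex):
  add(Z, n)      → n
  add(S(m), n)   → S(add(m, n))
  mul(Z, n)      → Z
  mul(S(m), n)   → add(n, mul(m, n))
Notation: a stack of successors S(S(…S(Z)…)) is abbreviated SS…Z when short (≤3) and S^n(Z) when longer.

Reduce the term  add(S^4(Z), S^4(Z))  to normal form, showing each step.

  start: add(S^4(Z), S^4(Z))
  step 1: S(add(SSSZ, S^4(Z)))
  step 2: S(S(add(SSZ, S^4(Z))))
  step 3: S(S(S(add(SZ, S^4(Z)))))
  step 4: S(S(S(S(add(Z, S^4(Z))))))
  step 5: S^8(Z)

Answer: normal form = S^8(Z)  (in 5 steps)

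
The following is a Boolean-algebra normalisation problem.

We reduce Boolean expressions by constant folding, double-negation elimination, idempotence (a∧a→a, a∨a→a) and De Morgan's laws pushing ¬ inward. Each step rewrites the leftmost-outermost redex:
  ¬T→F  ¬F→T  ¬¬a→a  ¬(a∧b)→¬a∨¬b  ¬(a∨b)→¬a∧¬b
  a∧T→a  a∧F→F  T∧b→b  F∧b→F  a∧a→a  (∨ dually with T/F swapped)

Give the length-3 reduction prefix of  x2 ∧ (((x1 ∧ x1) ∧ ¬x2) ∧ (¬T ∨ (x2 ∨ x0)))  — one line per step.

  start: x2 ∧ (((x1 ∧ x1) ∧ ¬x2) ∧ (¬T ∨ (x2 ∨ x0)))
  →1  x2 ∧ ((x1 ∧ ¬x2) ∧ (¬T ∨ (x2 ∨ x0)))
  →2  x2 ∧ ((x1 ∧ ¬x2) ∧ (F ∨ (x2 ∨ x0)))
  →3  x2 ∧ ((x1 ∧ ¬x2) ∧ (x2 ∨ x0))

Answer: after 3 steps: x2 ∧ ((x1 ∧ ¬x2) ∧ (x2 ∨ x0))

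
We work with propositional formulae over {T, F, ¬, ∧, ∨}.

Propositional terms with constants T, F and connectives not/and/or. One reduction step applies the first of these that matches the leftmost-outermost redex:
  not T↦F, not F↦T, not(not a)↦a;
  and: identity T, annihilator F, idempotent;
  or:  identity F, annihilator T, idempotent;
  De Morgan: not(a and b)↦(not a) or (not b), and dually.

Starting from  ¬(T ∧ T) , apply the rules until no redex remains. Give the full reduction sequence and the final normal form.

Answer: normal form = F  (in 3 steps)

Derivation:
  start: ¬(T ∧ T)
  [1] ¬T ∨ ¬T
  [2] ¬T
  [3] F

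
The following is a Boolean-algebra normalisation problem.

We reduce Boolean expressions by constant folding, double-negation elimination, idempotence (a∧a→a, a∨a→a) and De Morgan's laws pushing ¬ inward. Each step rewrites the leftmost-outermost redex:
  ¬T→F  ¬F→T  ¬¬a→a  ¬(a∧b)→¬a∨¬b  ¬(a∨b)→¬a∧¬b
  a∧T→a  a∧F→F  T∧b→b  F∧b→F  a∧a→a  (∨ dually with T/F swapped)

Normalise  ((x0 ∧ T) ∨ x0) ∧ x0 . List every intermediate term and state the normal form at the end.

  start: ((x0 ∧ T) ∨ x0) ∧ x0
  →1  (x0 ∨ x0) ∧ x0
  →2  x0 ∧ x0
  →3  x0

Answer: normal form = x0  (in 3 steps)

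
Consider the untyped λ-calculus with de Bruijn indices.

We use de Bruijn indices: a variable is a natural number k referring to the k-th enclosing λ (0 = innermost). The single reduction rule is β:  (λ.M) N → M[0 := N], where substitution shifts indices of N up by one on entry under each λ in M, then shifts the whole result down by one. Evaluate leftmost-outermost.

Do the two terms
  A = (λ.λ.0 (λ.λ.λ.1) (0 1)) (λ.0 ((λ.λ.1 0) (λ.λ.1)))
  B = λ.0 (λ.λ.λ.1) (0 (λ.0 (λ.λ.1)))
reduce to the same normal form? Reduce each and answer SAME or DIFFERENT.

Term A:
  start: (λ.λ.0 (λ.λ.λ.1) (0 1)) (λ.0 ((λ.λ.1 0) (λ.λ.1)))
  [1] λ.0 (λ.λ.λ.1) (0 (λ.0 ((λ.λ.1 0) (λ.λ.1))))
  [2] λ.0 (λ.λ.λ.1) (0 (λ.0 (λ.(λ.λ.1) 0)))
  [3] λ.0 (λ.λ.λ.1) (0 (λ.0 (λ.λ.1)))

Term B:
  start: λ.0 (λ.λ.λ.1) (0 (λ.0 (λ.λ.1)))

Answer: SAME — A ⇓ λ.0 (λ.λ.λ.1) (0 (λ.0 (λ.λ.1))), B ⇓ λ.0 (λ.λ.λ.1) (0 (λ.0 (λ.λ.1)))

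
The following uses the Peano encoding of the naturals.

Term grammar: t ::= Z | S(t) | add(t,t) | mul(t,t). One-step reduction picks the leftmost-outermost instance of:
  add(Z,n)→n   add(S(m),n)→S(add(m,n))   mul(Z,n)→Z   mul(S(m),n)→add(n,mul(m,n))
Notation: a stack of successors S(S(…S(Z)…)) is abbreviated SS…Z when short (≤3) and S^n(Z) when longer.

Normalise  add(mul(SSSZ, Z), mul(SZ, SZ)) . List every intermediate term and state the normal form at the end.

Answer: normal form = SZ  (in 12 steps)

Working:
  start: add(mul(SSSZ, Z), mul(SZ, SZ))
  [1] add(add(Z, mul(SSZ, Z)), mul(SZ, SZ))
  [2] add(mul(SSZ, Z), mul(SZ, SZ))
  [3] add(add(Z, mul(SZ, Z)), mul(SZ, SZ))
  [4] add(mul(SZ, Z), mul(SZ, SZ))
  [5] add(add(Z, mul(Z, Z)), mul(SZ, SZ))
  [6] add(mul(Z, Z), mul(SZ, SZ))
  [7] add(Z, mul(SZ, SZ))
  [8] mul(SZ, SZ)
  [9] add(SZ, mul(Z, SZ))
  [10] S(add(Z, mul(Z, SZ)))
  [11] S(mul(Z, SZ))
  [12] SZ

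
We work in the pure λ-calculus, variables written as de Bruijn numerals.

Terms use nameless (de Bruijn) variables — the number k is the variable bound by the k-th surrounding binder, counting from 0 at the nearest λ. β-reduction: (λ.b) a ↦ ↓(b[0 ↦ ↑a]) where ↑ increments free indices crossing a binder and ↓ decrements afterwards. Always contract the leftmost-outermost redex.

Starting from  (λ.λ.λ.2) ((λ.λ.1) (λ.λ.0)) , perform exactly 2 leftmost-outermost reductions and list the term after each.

Answer: after 2 steps: λ.λ.λ.λ.λ.0

Reduction:
  start: (λ.λ.λ.2) ((λ.λ.1) (λ.λ.0))
  step 1: λ.λ.(λ.λ.1) (λ.λ.0)
  step 2: λ.λ.λ.λ.λ.0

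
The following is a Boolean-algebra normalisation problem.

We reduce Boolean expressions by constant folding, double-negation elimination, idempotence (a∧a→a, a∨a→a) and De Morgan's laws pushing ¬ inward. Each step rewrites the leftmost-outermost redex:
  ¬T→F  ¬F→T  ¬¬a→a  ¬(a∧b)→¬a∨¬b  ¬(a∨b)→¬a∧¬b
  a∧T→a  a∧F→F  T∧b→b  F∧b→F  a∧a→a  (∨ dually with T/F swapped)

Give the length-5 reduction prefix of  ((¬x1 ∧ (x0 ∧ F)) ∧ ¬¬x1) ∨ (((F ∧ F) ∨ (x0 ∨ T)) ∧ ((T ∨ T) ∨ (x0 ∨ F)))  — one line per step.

  start: ((¬x1 ∧ (x0 ∧ F)) ∧ ¬¬x1) ∨ (((F ∧ F) ∨ (x0 ∨ T)) ∧ ((T ∨ T) ∨ (x0 ∨ F)))
  step 1: ((¬x1 ∧ F) ∧ ¬¬x1) ∨ (((F ∧ F) ∨ (x0 ∨ T)) ∧ ((T ∨ T) ∨ (x0 ∨ F)))
  step 2: (F ∧ ¬¬x1) ∨ (((F ∧ F) ∨ (x0 ∨ T)) ∧ ((T ∨ T) ∨ (x0 ∨ F)))
  step 3: F ∨ (((F ∧ F) ∨ (x0 ∨ T)) ∧ ((T ∨ T) ∨ (x0 ∨ F)))
  step 4: ((F ∧ F) ∨ (x0 ∨ T)) ∧ ((T ∨ T) ∨ (x0 ∨ F))
  step 5: (F ∨ (x0 ∨ T)) ∧ ((T ∨ T) ∨ (x0 ∨ F))

Answer: after 5 steps: (F ∨ (x0 ∨ T)) ∧ ((T ∨ T) ∨ (x0 ∨ F))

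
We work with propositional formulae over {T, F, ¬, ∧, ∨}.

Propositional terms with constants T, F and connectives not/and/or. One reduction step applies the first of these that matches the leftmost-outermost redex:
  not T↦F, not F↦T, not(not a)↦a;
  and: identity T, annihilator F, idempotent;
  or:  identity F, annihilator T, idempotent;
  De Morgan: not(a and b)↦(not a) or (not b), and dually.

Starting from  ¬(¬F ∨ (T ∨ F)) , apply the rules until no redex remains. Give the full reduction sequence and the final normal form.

Answer: normal form = F  (in 3 steps)

Reduction:
  start: ¬(¬F ∨ (T ∨ F))
  →1  ¬¬F ∧ ¬(T ∨ F)
  →2  F ∧ ¬(T ∨ F)
  →3  F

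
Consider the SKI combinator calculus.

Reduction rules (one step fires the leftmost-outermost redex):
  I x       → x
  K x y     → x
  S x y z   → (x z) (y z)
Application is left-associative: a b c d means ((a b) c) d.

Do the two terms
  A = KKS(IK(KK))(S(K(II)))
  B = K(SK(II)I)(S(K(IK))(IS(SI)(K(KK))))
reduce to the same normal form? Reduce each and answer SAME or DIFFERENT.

Term A:
  start: KKS(IK(KK))(S(K(II)))
  step 1: K(IK(KK))(S(K(II)))
  step 2: IK(KK)
  step 3: K(KK)

Term B:
  start: K(SK(II)I)(S(K(IK))(IS(SI)(K(KK))))
  step 1: SK(II)I
  step 2: KI(III)
  step 3: I

Answer: DIFFERENT — A ⇓ K(KK), B ⇓ I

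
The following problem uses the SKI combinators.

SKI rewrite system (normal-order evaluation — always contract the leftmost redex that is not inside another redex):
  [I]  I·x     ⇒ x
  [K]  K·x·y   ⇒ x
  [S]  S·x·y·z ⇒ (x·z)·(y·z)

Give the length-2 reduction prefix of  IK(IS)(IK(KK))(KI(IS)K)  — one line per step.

Answer: after 2 steps: IS(KI(IS)K)

Reduction:
  start: IK(IS)(IK(KK))(KI(IS)K)
  step 1: K(IS)(IK(KK))(KI(IS)K)
  step 2: IS(KI(IS)K)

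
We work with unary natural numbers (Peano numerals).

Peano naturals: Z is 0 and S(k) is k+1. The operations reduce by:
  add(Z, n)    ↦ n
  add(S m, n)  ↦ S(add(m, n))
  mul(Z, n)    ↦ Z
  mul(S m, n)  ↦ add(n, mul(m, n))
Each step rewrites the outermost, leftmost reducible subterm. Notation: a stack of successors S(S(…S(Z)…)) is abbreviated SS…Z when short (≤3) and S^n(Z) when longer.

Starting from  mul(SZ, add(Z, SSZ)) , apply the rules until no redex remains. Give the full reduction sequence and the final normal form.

  start: mul(SZ, add(Z, SSZ))
  step 1: add(add(Z, SSZ), mul(Z, add(Z, SSZ)))
  step 2: add(SSZ, mul(Z, add(Z, SSZ)))
  step 3: S(add(SZ, mul(Z, add(Z, SSZ))))
  step 4: S(S(add(Z, mul(Z, add(Z, SSZ)))))
  step 5: S(S(mul(Z, add(Z, SSZ))))
  step 6: SSZ

Answer: normal form = SSZ  (in 6 steps)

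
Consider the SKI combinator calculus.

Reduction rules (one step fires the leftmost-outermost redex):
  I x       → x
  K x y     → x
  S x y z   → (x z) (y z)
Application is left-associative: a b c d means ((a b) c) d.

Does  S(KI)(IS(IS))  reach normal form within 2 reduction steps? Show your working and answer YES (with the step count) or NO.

Answer: YES — reaches normal form S(KI)(SS) in 2 ≤ 2 steps

Derivation:
  start: S(KI)(IS(IS))
  step 1: S(KI)(S(IS))
  step 2: S(KI)(SS)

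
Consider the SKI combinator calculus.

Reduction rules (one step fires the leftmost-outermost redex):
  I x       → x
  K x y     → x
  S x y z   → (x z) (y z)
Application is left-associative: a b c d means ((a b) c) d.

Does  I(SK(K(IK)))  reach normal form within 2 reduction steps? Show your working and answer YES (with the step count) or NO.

Answer: YES — reaches normal form SK(KK) in 2 ≤ 2 steps

Working:
  start: I(SK(K(IK)))
  [1] SK(K(IK))
  [2] SK(KK)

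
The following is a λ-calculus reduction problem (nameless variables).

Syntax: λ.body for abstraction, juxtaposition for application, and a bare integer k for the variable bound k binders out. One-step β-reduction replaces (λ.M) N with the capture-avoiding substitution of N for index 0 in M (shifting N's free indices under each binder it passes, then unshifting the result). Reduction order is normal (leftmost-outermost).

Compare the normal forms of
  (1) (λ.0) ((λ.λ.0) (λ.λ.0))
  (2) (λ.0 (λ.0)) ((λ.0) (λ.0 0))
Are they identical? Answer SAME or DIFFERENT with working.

Answer: SAME — A ⇓ λ.0, B ⇓ λ.0

Working:
Term A:
  start: (λ.0) ((λ.λ.0) (λ.λ.0))
  [1] (λ.λ.0) (λ.λ.0)
  [2] λ.0

Term B:
  start: (λ.0 (λ.0)) ((λ.0) (λ.0 0))
  [1] (λ.0) (λ.0 0) (λ.0)
  [2] (λ.0 0) (λ.0)
  [3] (λ.0) (λ.0)
  [4] λ.0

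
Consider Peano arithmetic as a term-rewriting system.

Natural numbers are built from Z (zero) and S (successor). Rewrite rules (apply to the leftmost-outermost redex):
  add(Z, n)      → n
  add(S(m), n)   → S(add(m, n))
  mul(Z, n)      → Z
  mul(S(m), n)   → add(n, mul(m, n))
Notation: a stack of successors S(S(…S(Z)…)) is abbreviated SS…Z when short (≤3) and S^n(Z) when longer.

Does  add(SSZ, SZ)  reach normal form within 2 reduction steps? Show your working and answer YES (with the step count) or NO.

  start: add(SSZ, SZ)
  [1] S(add(SZ, SZ))
  [2] S(S(add(Z, SZ)))

Answer: NO — after 2 steps the term is S(S(add(Z, SZ))), not yet normal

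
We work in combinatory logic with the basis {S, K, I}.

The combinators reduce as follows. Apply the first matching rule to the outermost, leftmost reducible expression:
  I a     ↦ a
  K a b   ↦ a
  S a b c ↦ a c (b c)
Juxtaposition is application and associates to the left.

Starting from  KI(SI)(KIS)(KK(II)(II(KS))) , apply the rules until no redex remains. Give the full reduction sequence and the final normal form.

  start: KI(SI)(KIS)(KK(II)(II(KS)))
  step 1: I(KIS)(KK(II)(II(KS)))
  step 2: KIS(KK(II)(II(KS)))
  step 3: I(KK(II)(II(KS)))
  step 4: KK(II)(II(KS))
  step 5: K(II(KS))
  step 6: K(I(KS))
  step 7: K(KS)

Answer: normal form = K(KS)  (in 7 steps)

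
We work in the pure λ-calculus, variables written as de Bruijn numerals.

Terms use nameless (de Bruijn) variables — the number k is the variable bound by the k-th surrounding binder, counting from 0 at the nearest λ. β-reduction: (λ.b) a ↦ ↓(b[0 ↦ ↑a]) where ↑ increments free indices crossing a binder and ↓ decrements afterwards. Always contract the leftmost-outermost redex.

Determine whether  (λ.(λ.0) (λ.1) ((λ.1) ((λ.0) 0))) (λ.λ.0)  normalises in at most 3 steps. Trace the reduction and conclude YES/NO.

  start: (λ.(λ.0) (λ.1) ((λ.1) ((λ.0) 0))) (λ.λ.0)
  step 1: (λ.0) (λ.λ.λ.0) ((λ.λ.λ.0) ((λ.0) (λ.λ.0)))
  step 2: (λ.λ.λ.0) ((λ.λ.λ.0) ((λ.0) (λ.λ.0)))
  step 3: λ.λ.0

Answer: YES — reaches normal form λ.λ.0 in 3 ≤ 3 steps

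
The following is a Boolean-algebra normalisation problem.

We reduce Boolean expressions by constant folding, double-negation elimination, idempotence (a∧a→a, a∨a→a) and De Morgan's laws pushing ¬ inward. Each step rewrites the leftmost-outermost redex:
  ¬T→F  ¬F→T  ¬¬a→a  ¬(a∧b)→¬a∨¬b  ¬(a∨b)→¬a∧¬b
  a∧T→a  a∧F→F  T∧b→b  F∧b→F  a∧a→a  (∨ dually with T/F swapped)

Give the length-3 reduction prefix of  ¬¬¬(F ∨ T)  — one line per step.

Answer: after 3 steps: T ∧ ¬T

Derivation:
  start: ¬¬¬(F ∨ T)
  →1  ¬(F ∨ T)
  →2  ¬F ∧ ¬T
  →3  T ∧ ¬T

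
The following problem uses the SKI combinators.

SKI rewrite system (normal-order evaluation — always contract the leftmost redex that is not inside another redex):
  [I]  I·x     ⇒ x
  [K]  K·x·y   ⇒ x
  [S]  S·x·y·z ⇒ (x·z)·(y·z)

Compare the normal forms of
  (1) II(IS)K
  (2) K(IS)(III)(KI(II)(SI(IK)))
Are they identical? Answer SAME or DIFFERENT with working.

Answer: DIFFERENT — A ⇓ SK, B ⇓ S(SIK)

Reduction:
Term A:
  start: II(IS)K
  →1  I(IS)K
  →2  ISK
  →3  SK

Term B:
  start: K(IS)(III)(KI(II)(SI(IK)))
  →1  IS(KI(II)(SI(IK)))
  →2  S(KI(II)(SI(IK)))
  →3  S(I(SI(IK)))
  →4  S(SI(IK))
  →5  S(SIK)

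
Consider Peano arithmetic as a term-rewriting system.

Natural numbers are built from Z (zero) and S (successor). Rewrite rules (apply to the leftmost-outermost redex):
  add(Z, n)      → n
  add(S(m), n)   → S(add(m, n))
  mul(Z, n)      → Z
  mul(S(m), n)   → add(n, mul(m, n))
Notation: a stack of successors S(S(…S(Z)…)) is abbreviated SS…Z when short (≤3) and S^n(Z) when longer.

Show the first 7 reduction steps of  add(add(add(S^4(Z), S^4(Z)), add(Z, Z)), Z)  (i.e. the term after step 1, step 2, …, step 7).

  start: add(add(add(S^4(Z), S^4(Z)), add(Z, Z)), Z)
  [1] add(add(S(add(SSSZ, S^4(Z))), add(Z, Z)), Z)
  [2] add(S(add(add(SSSZ, S^4(Z)), add(Z, Z))), Z)
  [3] S(add(add(add(SSSZ, S^4(Z)), add(Z, Z)), Z))
  [4] S(add(add(S(add(SSZ, S^4(Z))), add(Z, Z)), Z))
  [5] S(add(S(add(add(SSZ, S^4(Z)), add(Z, Z))), Z))
  [6] S(S(add(add(add(SSZ, S^4(Z)), add(Z, Z)), Z)))
  [7] S(S(add(add(S(add(SZ, S^4(Z))), add(Z, Z)), Z)))

Answer: after 7 steps: S(S(add(add(S(add(SZ, S^4(Z))), add(Z, Z)), Z)))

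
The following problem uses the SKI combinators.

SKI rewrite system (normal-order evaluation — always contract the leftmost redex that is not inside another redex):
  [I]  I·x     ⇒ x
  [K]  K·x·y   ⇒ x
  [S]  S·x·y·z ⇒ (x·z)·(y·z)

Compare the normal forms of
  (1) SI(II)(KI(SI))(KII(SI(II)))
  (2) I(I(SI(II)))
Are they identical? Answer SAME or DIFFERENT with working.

Answer: SAME — A ⇓ SII, B ⇓ SII

Reduction:
Term A:
  start: SI(II)(KI(SI))(KII(SI(II)))
  [1] I(KI(SI))(II(KI(SI)))(KII(SI(II)))
  [2] KI(SI)(II(KI(SI)))(KII(SI(II)))
  [3] I(II(KI(SI)))(KII(SI(II)))
  [4] II(KI(SI))(KII(SI(II)))
  [5] I(KI(SI))(KII(SI(II)))
  [6] KI(SI)(KII(SI(II)))
  [7] I(KII(SI(II)))
  [8] KII(SI(II))
  [9] I(SI(II))
  [10] SI(II)
  [11] SII

Term B:
  start: I(I(SI(II)))
  [1] I(SI(II))
  [2] SI(II)
  [3] SII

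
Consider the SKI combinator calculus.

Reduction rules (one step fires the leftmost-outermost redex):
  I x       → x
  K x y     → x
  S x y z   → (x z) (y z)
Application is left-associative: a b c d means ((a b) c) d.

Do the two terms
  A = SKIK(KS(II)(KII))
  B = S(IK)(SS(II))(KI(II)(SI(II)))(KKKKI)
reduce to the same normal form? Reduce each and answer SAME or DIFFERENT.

Answer: DIFFERENT — A ⇓ K(SI), B ⇓ KK

Derivation:
Term A:
  start: SKIK(KS(II)(KII))
  →1  KK(IK)(KS(II)(KII))
  →2  K(KS(II)(KII))
  →3  K(S(KII))
  →4  K(SI)

Term B:
  start: S(IK)(SS(II))(KI(II)(SI(II)))(KKKKI)
  →1  IK(KI(II)(SI(II)))(SS(II)(KI(II)(SI(II))))(KKKKI)
  →2  K(KI(II)(SI(II)))(SS(II)(KI(II)(SI(II))))(KKKKI)
  →3  KI(II)(SI(II))(KKKKI)
  →4  I(SI(II))(KKKKI)
  →5  SI(II)(KKKKI)
  →6  I(KKKKI)(II(KKKKI))
  →7  KKKKI(II(KKKKI))
  →8  KKI(II(KKKKI))
  →9  K(II(KKKKI))
  →10  K(I(KKKKI))
  →11  K(KKKKI)
  →12  K(KKI)
  →13  KK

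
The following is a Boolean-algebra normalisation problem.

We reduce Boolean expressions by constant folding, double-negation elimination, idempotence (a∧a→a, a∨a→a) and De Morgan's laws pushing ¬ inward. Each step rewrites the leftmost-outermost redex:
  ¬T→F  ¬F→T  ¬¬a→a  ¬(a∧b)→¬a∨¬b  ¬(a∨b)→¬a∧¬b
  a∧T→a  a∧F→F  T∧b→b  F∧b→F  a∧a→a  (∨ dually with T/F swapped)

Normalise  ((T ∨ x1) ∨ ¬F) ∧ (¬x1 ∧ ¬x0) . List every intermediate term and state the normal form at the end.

Answer: normal form = ¬x1 ∧ ¬x0  (in 3 steps)

Working:
  start: ((T ∨ x1) ∨ ¬F) ∧ (¬x1 ∧ ¬x0)
  step 1: (T ∨ ¬F) ∧ (¬x1 ∧ ¬x0)
  step 2: T ∧ (¬x1 ∧ ¬x0)
  step 3: ¬x1 ∧ ¬x0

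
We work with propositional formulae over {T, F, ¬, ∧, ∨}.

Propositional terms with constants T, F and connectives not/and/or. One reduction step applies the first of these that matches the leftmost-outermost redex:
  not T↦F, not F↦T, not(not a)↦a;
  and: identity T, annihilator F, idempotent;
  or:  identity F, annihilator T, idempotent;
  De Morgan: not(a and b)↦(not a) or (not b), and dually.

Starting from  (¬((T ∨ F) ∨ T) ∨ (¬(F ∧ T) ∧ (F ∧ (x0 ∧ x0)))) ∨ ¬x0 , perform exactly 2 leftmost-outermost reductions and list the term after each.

Answer: after 2 steps: (((¬T ∧ ¬F) ∧ ¬T) ∨ (¬(F ∧ T) ∧ (F ∧ (x0 ∧ x0)))) ∨ ¬x0

Reduction:
  start: (¬((T ∨ F) ∨ T) ∨ (¬(F ∧ T) ∧ (F ∧ (x0 ∧ x0)))) ∨ ¬x0
  step 1: ((¬(T ∨ F) ∧ ¬T) ∨ (¬(F ∧ T) ∧ (F ∧ (x0 ∧ x0)))) ∨ ¬x0
  step 2: (((¬T ∧ ¬F) ∧ ¬T) ∨ (¬(F ∧ T) ∧ (F ∧ (x0 ∧ x0)))) ∨ ¬x0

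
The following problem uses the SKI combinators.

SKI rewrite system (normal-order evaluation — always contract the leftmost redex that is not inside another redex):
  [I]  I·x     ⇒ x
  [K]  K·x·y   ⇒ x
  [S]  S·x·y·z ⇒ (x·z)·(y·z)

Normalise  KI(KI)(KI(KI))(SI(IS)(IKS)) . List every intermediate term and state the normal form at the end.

Answer: normal form = S  (in 8 steps)

Reduction:
  start: KI(KI)(KI(KI))(SI(IS)(IKS))
  step 1: I(KI(KI))(SI(IS)(IKS))
  step 2: KI(KI)(SI(IS)(IKS))
  step 3: I(SI(IS)(IKS))
  step 4: SI(IS)(IKS)
  step 5: I(IKS)(IS(IKS))
  step 6: IKS(IS(IKS))
  step 7: KS(IS(IKS))
  step 8: S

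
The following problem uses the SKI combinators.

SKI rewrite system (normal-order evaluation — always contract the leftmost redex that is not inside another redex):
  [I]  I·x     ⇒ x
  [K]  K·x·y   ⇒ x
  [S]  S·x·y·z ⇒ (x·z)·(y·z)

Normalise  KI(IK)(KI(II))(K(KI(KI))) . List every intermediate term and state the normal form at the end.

Answer: normal form = KI  (in 5 steps)

Derivation:
  start: KI(IK)(KI(II))(K(KI(KI)))
  →1  I(KI(II))(K(KI(KI)))
  →2  KI(II)(K(KI(KI)))
  →3  I(K(KI(KI)))
  →4  K(KI(KI))
  →5  KI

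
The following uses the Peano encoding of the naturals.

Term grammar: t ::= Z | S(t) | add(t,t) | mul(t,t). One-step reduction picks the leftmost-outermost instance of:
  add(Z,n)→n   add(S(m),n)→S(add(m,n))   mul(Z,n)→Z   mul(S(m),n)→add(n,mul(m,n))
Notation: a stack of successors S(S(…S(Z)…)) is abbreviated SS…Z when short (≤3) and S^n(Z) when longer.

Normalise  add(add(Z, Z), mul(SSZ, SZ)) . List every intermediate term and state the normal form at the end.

Answer: normal form = SSZ  (in 9 steps)

Reduction:
  start: add(add(Z, Z), mul(SSZ, SZ))
  [1] add(Z, mul(SSZ, SZ))
  [2] mul(SSZ, SZ)
  [3] add(SZ, mul(SZ, SZ))
  [4] S(add(Z, mul(SZ, SZ)))
  [5] S(mul(SZ, SZ))
  [6] S(add(SZ, mul(Z, SZ)))
  [7] S(S(add(Z, mul(Z, SZ))))
  [8] S(S(mul(Z, SZ)))
  [9] SSZ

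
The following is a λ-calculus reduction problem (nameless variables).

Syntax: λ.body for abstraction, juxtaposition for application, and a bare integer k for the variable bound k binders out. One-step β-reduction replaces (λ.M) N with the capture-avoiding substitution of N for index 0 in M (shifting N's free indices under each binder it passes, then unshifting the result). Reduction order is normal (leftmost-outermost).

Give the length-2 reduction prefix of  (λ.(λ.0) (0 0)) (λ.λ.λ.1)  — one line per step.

Answer: after 2 steps: (λ.λ.λ.1) (λ.λ.λ.1)

Working:
  start: (λ.(λ.0) (0 0)) (λ.λ.λ.1)
  →1  (λ.0) ((λ.λ.λ.1) (λ.λ.λ.1))
  →2  (λ.λ.λ.1) (λ.λ.λ.1)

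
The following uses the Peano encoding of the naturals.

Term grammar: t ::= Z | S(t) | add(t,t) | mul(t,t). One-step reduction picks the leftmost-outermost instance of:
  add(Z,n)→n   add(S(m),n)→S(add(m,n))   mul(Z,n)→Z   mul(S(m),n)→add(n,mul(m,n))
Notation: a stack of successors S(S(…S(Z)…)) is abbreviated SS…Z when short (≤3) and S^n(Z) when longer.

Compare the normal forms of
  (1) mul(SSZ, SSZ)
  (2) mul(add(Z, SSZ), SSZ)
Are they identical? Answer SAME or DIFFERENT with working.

Answer: SAME — A ⇓ S^4(Z), B ⇓ S^4(Z)

Reduction:
Term A:
  start: mul(SSZ, SSZ)
  step 1: add(SSZ, mul(SZ, SSZ))
  step 2: S(add(SZ, mul(SZ, SSZ)))
  step 3: S(S(add(Z, mul(SZ, SSZ))))
  step 4: S(S(mul(SZ, SSZ)))
  step 5: S(S(add(SSZ, mul(Z, SSZ))))
  step 6: S(S(S(add(SZ, mul(Z, SSZ)))))
  step 7: S(S(S(S(add(Z, mul(Z, SSZ))))))
  step 8: S(S(S(S(mul(Z, SSZ)))))
  step 9: S^4(Z)

Term B:
  start: mul(add(Z, SSZ), SSZ)
  step 1: mul(SSZ, SSZ)
  step 2: add(SSZ, mul(SZ, SSZ))
  step 3: S(add(SZ, mul(SZ, SSZ)))
  step 4: S(S(add(Z, mul(SZ, SSZ))))
  step 5: S(S(mul(SZ, SSZ)))
  step 6: S(S(add(SSZ, mul(Z, SSZ))))
  step 7: S(S(S(add(SZ, mul(Z, SSZ)))))
  step 8: S(S(S(S(add(Z, mul(Z, SSZ))))))
  step 9: S(S(S(S(mul(Z, SSZ)))))
  step 10: S^4(Z)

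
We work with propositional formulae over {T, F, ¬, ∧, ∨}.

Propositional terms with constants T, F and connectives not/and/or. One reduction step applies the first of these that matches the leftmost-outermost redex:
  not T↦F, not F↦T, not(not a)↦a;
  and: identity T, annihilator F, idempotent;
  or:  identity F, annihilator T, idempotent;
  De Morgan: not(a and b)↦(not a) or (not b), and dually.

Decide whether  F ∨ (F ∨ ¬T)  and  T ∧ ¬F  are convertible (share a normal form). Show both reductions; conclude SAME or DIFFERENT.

Answer: DIFFERENT — A ⇓ F, B ⇓ T

Reduction:
Term A:
  start: F ∨ (F ∨ ¬T)
  →1  F ∨ ¬T
  →2  ¬T
  →3  F

Term B:
  start: T ∧ ¬F
  →1  ¬F
  →2  T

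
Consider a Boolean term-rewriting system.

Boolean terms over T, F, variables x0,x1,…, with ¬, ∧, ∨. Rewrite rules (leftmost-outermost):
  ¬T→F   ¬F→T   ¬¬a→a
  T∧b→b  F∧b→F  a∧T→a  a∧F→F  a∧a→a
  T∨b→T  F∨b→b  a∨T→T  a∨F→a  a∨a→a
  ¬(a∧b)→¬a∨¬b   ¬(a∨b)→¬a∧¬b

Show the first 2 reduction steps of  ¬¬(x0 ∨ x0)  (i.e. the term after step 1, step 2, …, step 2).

Answer: after 2 steps: x0

Derivation:
  start: ¬¬(x0 ∨ x0)
  →1  x0 ∨ x0
  →2  x0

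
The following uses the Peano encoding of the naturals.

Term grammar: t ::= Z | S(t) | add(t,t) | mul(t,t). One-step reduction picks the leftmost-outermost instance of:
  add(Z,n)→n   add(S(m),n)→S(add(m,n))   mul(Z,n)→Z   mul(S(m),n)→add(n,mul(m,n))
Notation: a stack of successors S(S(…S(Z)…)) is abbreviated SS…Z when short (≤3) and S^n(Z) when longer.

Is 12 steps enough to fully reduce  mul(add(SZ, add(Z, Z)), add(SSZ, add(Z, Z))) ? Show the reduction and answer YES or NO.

Answer: YES — reaches normal form SSZ in 12 ≤ 12 steps

Working:
  start: mul(add(SZ, add(Z, Z)), add(SSZ, add(Z, Z)))
  step 1: mul(S(add(Z, add(Z, Z))), add(SSZ, add(Z, Z)))
  step 2: add(add(SSZ, add(Z, Z)), mul(add(Z, add(Z, Z)), add(SSZ, add(Z, Z))))
  step 3: add(S(add(SZ, add(Z, Z))), mul(add(Z, add(Z, Z)), add(SSZ, add(Z, Z))))
  step 4: S(add(add(SZ, add(Z, Z)), mul(add(Z, add(Z, Z)), add(SSZ, add(Z, Z)))))
  step 5: S(add(S(add(Z, add(Z, Z))), mul(add(Z, add(Z, Z)), add(SSZ, add(Z, Z)))))
  step 6: S(S(add(add(Z, add(Z, Z)), mul(add(Z, add(Z, Z)), add(SSZ, add(Z, Z))))))
  step 7: S(S(add(add(Z, Z), mul(add(Z, add(Z, Z)), add(SSZ, add(Z, Z))))))
  step 8: S(S(add(Z, mul(add(Z, add(Z, Z)), add(SSZ, add(Z, Z))))))
  step 9: S(S(mul(add(Z, add(Z, Z)), add(SSZ, add(Z, Z)))))
  step 10: S(S(mul(add(Z, Z), add(SSZ, add(Z, Z)))))
  step 11: S(S(mul(Z, add(SSZ, add(Z, Z)))))
  step 12: SSZ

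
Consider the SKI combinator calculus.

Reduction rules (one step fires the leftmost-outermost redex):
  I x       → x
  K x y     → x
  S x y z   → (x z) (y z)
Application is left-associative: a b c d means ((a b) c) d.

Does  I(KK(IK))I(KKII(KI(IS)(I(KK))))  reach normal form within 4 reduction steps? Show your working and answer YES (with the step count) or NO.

Answer: YES — reaches normal form I in 3 ≤ 4 steps

Working:
  start: I(KK(IK))I(KKII(KI(IS)(I(KK))))
  step 1: KK(IK)I(KKII(KI(IS)(I(KK))))
  step 2: KI(KKII(KI(IS)(I(KK))))
  step 3: I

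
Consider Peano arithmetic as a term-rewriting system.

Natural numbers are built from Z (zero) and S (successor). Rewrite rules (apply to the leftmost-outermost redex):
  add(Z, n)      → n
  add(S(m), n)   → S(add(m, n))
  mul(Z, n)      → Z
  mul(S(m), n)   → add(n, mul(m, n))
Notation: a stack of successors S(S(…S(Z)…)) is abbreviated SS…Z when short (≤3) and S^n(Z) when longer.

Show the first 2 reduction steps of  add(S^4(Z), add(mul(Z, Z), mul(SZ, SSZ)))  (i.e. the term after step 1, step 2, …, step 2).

  start: add(S^4(Z), add(mul(Z, Z), mul(SZ, SSZ)))
  [1] S(add(SSSZ, add(mul(Z, Z), mul(SZ, SSZ))))
  [2] S(S(add(SSZ, add(mul(Z, Z), mul(SZ, SSZ)))))

Answer: after 2 steps: S(S(add(SSZ, add(mul(Z, Z), mul(SZ, SSZ)))))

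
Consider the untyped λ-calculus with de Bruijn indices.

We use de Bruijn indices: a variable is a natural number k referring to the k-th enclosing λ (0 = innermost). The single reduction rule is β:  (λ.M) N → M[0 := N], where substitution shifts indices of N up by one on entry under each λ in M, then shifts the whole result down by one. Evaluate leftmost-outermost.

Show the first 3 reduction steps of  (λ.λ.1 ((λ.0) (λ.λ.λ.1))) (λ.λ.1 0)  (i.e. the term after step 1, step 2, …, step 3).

Answer: after 3 steps: λ.λ.(λ.λ.λ.1) 0

Working:
  start: (λ.λ.1 ((λ.0) (λ.λ.λ.1))) (λ.λ.1 0)
  [1] λ.(λ.λ.1 0) ((λ.0) (λ.λ.λ.1))
  [2] λ.λ.(λ.0) (λ.λ.λ.1) 0
  [3] λ.λ.(λ.λ.λ.1) 0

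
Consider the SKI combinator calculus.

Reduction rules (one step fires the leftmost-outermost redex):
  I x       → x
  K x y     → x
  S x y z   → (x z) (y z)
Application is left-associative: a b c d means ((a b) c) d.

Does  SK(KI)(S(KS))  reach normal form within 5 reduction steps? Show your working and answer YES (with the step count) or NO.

  start: SK(KI)(S(KS))
  [1] K(S(KS))(KI(S(KS)))
  [2] S(KS)

Answer: YES — reaches normal form S(KS) in 2 ≤ 5 steps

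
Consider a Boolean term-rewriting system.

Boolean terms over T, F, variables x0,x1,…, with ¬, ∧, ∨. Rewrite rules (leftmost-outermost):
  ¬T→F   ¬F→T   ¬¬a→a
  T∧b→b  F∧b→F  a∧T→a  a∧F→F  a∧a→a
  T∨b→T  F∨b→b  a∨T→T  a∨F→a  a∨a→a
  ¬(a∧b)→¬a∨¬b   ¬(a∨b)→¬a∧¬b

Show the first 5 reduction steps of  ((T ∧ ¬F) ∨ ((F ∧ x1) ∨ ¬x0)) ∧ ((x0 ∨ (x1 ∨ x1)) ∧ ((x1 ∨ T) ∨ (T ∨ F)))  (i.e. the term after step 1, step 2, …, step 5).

  start: ((T ∧ ¬F) ∨ ((F ∧ x1) ∨ ¬x0)) ∧ ((x0 ∨ (x1 ∨ x1)) ∧ ((x1 ∨ T) ∨ (T ∨ F)))
  →1  (¬F ∨ ((F ∧ x1) ∨ ¬x0)) ∧ ((x0 ∨ (x1 ∨ x1)) ∧ ((x1 ∨ T) ∨ (T ∨ F)))
  →2  (T ∨ ((F ∧ x1) ∨ ¬x0)) ∧ ((x0 ∨ (x1 ∨ x1)) ∧ ((x1 ∨ T) ∨ (T ∨ F)))
  →3  T ∧ ((x0 ∨ (x1 ∨ x1)) ∧ ((x1 ∨ T) ∨ (T ∨ F)))
  →4  (x0 ∨ (x1 ∨ x1)) ∧ ((x1 ∨ T) ∨ (T ∨ F))
  →5  (x0 ∨ x1) ∧ ((x1 ∨ T) ∨ (T ∨ F))

Answer: after 5 steps: (x0 ∨ x1) ∧ ((x1 ∨ T) ∨ (T ∨ F))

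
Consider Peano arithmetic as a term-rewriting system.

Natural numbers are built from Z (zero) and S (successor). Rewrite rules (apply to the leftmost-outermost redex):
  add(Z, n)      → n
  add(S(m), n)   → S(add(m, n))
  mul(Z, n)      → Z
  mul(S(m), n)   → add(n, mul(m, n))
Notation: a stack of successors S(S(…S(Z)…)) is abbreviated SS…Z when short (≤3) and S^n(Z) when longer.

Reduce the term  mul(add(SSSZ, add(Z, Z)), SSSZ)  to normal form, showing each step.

  start: mul(add(SSSZ, add(Z, Z)), SSSZ)
  →1  mul(S(add(SSZ, add(Z, Z))), SSSZ)
  →2  add(SSSZ, mul(add(SSZ, add(Z, Z)), SSSZ))
  →3  S(add(SSZ, mul(add(SSZ, add(Z, Z)), SSSZ)))
  →4  S(S(add(SZ, mul(add(SSZ, add(Z, Z)), SSSZ))))
  →5  S(S(S(add(Z, mul(add(SSZ, add(Z, Z)), SSSZ)))))
  →6  S(S(S(mul(add(SSZ, add(Z, Z)), SSSZ))))
  →7  S(S(S(mul(S(add(SZ, add(Z, Z))), SSSZ))))
  →8  S(S(S(add(SSSZ, mul(add(SZ, add(Z, Z)), SSSZ)))))
  →9  S(S(S(S(add(SSZ, mul(add(SZ, add(Z, Z)), SSSZ))))))
  →10  S(S(S(S(S(add(SZ, mul(add(SZ, add(Z, Z)), SSSZ)))))))
  →11  S(S(S(S(S(S(add(Z, mul(add(SZ, add(Z, Z)), SSSZ))))))))
  →12  S(S(S(S(S(S(mul(add(SZ, add(Z, Z)), SSSZ)))))))
  →13  S(S(S(S(S(S(mul(S(add(Z, add(Z, Z))), SSSZ)))))))
  →14  S(S(S(S(S(S(add(SSSZ, mul(add(Z, add(Z, Z)), SSSZ))))))))
  →15  S(S(S(S(S(S(S(add(SSZ, mul(add(Z, add(Z, Z)), SSSZ)))))))))
  →16  S(S(S(S(S(S(S(S(add(SZ, mul(add(Z, add(Z, Z)), SSSZ))))))))))
  →17  S(S(S(S(S(S(S(S(S(add(Z, mul(add(Z, add(Z, Z)), SSSZ)))))))))))
  →18  S(S(S(S(S(S(S(S(S(mul(add(Z, add(Z, Z)), SSSZ))))))))))
  →19  S(S(S(S(S(S(S(S(S(mul(add(Z, Z), SSSZ))))))))))
  →20  S(S(S(S(S(S(S(S(S(mul(Z, SSSZ))))))))))
  →21  S^9(Z)

Answer: normal form = S^9(Z)  (in 21 steps)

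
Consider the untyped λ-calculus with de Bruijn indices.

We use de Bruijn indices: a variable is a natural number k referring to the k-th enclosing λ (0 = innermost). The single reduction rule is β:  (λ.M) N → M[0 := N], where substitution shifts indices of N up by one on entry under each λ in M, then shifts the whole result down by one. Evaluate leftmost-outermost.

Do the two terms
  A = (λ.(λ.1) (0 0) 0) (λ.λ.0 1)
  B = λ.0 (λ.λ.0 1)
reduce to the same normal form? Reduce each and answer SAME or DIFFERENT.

Answer: SAME — A ⇓ λ.0 (λ.λ.0 1), B ⇓ λ.0 (λ.λ.0 1)

Derivation:
Term A:
  start: (λ.(λ.1) (0 0) 0) (λ.λ.0 1)
  →1  (λ.λ.λ.0 1) ((λ.λ.0 1) (λ.λ.0 1)) (λ.λ.0 1)
  →2  (λ.λ.0 1) (λ.λ.0 1)
  →3  λ.0 (λ.λ.0 1)

Term B:
  start: λ.0 (λ.λ.0 1)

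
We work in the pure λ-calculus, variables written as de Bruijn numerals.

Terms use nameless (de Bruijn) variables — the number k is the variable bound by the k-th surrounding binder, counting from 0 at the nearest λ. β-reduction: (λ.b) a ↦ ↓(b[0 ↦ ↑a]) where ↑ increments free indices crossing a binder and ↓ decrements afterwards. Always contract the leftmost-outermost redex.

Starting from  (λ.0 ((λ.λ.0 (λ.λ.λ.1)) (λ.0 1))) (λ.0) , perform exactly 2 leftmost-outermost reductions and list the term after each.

  start: (λ.0 ((λ.λ.0 (λ.λ.λ.1)) (λ.0 1))) (λ.0)
  [1] (λ.0) ((λ.λ.0 (λ.λ.λ.1)) (λ.0 (λ.0)))
  [2] (λ.λ.0 (λ.λ.λ.1)) (λ.0 (λ.0))

Answer: after 2 steps: (λ.λ.0 (λ.λ.λ.1)) (λ.0 (λ.0))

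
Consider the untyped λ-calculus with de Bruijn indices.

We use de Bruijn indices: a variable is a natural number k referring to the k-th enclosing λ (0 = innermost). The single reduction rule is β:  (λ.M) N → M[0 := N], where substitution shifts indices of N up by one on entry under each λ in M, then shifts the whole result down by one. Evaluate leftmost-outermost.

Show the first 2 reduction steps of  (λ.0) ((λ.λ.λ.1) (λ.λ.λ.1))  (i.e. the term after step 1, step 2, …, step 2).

Answer: after 2 steps: λ.λ.1

Derivation:
  start: (λ.0) ((λ.λ.λ.1) (λ.λ.λ.1))
  step 1: (λ.λ.λ.1) (λ.λ.λ.1)
  step 2: λ.λ.1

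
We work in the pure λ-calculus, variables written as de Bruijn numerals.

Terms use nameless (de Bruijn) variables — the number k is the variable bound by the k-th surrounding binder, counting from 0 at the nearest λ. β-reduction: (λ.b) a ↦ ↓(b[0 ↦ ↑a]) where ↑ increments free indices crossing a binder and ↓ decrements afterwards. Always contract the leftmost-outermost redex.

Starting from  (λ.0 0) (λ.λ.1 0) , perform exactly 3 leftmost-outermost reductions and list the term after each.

Answer: after 3 steps: λ.λ.1 0

Derivation:
  start: (λ.0 0) (λ.λ.1 0)
  →1  (λ.λ.1 0) (λ.λ.1 0)
  →2  λ.(λ.λ.1 0) 0
  →3  λ.λ.1 0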